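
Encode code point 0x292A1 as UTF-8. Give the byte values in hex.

F0 A9 8A A1

U+292A1 = 0x292A1 = 168609 decimal. In range U+10000–U+10FFFF → 4-byte form: 11110xxx 10xxxxxx 10xxxxxx 10xxxxxx.
Binary (21 bits): 000101001001010100001.
Split 3+6+6+6: 000 | 101001 | 001010 | 100001.
Byte 1: 11110000 = 0xF0.
Byte 2: 10101001 = 0xA9.
Byte 3: 10001010 = 0x8A.
Byte 4: 10100001 = 0xA1.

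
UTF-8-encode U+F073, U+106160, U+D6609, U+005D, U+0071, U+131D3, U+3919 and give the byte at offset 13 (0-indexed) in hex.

0xF0

U+F073 → 3-byte form EF 81 B3 at offsets 0–2.
U+106160 → 4-byte form F4 86 85 A0 at offsets 3–6.
U+D6609 → 4-byte form F3 96 98 89 at offsets 7–10.
U+005D → 1-byte form 5D at offsets 11–11.
U+0071 → 1-byte form 71 at offsets 12–12.
U+131D3 → 4-byte form F0 93 87 93 at offsets 13–16.
Offset 13 falls in char 6's range; it's byte 1 of F0 93 87 93 = 0xF0.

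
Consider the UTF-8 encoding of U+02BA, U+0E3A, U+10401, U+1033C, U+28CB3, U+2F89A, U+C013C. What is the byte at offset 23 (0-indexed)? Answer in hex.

0x84

U+02BA → 2-byte form CA BA at offsets 0–1.
U+0E3A → 3-byte form E0 B8 BA at offsets 2–4.
U+10401 → 4-byte form F0 90 90 81 at offsets 5–8.
U+1033C → 4-byte form F0 90 8C BC at offsets 9–12.
U+28CB3 → 4-byte form F0 A8 B2 B3 at offsets 13–16.
U+2F89A → 4-byte form F0 AF A2 9A at offsets 17–20.
U+C013C → 4-byte form F3 80 84 BC at offsets 21–24.
Offset 23 falls in char 7's range; it's byte 3 of F3 80 84 BC = 0x84.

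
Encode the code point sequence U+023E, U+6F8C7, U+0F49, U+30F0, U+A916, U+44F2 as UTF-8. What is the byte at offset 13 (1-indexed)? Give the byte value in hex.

0xEA

1-indexed offset 13 is 0-indexed offset 12.
U+023E → 2-byte form C8 BE at offsets 0–1.
U+6F8C7 → 4-byte form F1 AF A3 87 at offsets 2–5.
U+0F49 → 3-byte form E0 BD 89 at offsets 6–8.
U+30F0 → 3-byte form E3 83 B0 at offsets 9–11.
U+A916 → 3-byte form EA A4 96 at offsets 12–14.
Offset 12 falls in char 5's range; it's byte 1 of EA A4 96 = 0xEA.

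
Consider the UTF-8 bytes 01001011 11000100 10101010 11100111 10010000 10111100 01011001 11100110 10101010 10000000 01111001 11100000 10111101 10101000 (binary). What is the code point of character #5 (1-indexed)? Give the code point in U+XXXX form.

U+6A80

Offset 0: leading byte 0x4B = 01001011 → 1-byte char #1 = 4B.
Offset 1: leading byte 0xC4 = 11000100 → 2-byte char #2 = C4 AA.
Offset 3: leading byte 0xE7 = 11100111 → 3-byte char #3 = E7 90 BC.
Offset 6: leading byte 0x59 = 01011001 → 1-byte char #4 = 59.
Offset 7: leading byte 0xE6 = 11100110 → 3-byte char #5 = E6 AA 80.
Leading byte 0xE6 = 11100110 matches 1110xxxx → 3-byte sequence.
Byte 1: 0xE6 = 11100110, payload 0110 (4 bits).
Byte 2: 0xAA = 10101010 (10xxxxxx ✓), payload 101010.
Byte 3: 0x80 = 10000000 (10xxxxxx ✓), payload 000000.
Concatenate: 0110101010000000 = 0x6A80 (16 bits → U+6A80).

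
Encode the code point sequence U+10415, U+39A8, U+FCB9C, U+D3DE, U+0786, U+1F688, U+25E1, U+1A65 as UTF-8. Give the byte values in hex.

F0 90 90 95 E3 A6 A8 F3 BC AE 9C ED 8F 9E DE 86 F0 9F 9A 88 E2 97 A1 E1 A9 A5

U+10415: 4-byte form → F0 90 90 95.
U+39A8: 3-byte form → E3 A6 A8.
U+FCB9C: 4-byte form → F3 BC AE 9C.
U+D3DE: 3-byte form → ED 8F 9E.
U+0786: 2-byte form → DE 86.
U+1F688: 4-byte form → F0 9F 9A 88.
U+25E1: 3-byte form → E2 97 A1.
U+1A65: 3-byte form → E1 A9 A5.
Concatenated (26 bytes): F0 90 90 95 E3 A6 A8 F3 BC AE 9C ED 8F 9E DE 86 F0 9F 9A 88 E2 97 A1 E1 A9 A5.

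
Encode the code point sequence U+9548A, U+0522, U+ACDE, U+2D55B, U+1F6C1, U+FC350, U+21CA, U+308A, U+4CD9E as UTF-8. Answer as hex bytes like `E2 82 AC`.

U+9548A: 4-byte form → F2 95 92 8A.
U+0522: 2-byte form → D4 A2.
U+ACDE: 3-byte form → EA B3 9E.
U+2D55B: 4-byte form → F0 AD 95 9B.
U+1F6C1: 4-byte form → F0 9F 9B 81.
U+FC350: 4-byte form → F3 BC 8D 90.
U+21CA: 3-byte form → E2 87 8A.
U+308A: 3-byte form → E3 82 8A.
U+4CD9E: 4-byte form → F1 8C B6 9E.
Concatenated (31 bytes): F2 95 92 8A D4 A2 EA B3 9E F0 AD 95 9B F0 9F 9B 81 F3 BC 8D 90 E2 87 8A E3 82 8A F1 8C B6 9E.

F2 95 92 8A D4 A2 EA B3 9E F0 AD 95 9B F0 9F 9B 81 F3 BC 8D 90 E2 87 8A E3 82 8A F1 8C B6 9E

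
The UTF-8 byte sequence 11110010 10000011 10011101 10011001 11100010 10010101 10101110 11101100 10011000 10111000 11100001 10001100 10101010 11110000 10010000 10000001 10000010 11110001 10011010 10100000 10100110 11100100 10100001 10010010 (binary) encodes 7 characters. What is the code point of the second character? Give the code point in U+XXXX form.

Offset 0: leading byte 0xF2 = 11110010 → 4-byte char #1 = F2 83 9D 99.
Offset 4: leading byte 0xE2 = 11100010 → 3-byte char #2 = E2 95 AE.
Leading byte 0xE2 = 11100010 matches 1110xxxx → 3-byte sequence.
Byte 1: 0xE2 = 11100010, payload 0010 (4 bits).
Byte 2: 0x95 = 10010101 (10xxxxxx ✓), payload 010101.
Byte 3: 0xAE = 10101110 (10xxxxxx ✓), payload 101110.
Concatenate: 0010010101101110 = 0x256E (16 bits → U+256E).

U+256E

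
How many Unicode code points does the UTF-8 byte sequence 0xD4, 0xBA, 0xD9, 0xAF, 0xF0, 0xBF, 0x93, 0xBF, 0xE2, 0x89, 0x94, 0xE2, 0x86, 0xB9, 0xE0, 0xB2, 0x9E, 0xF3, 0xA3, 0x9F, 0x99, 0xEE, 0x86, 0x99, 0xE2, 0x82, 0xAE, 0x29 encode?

Byte at offset 0: 0xD4 = 11010100 → 2-byte char (#1). Advance 2.
Byte at offset 2: 0xD9 = 11011001 → 2-byte char (#2). Advance 2.
Byte at offset 4: 0xF0 = 11110000 → 4-byte char (#3). Advance 4.
Byte at offset 8: 0xE2 = 11100010 → 3-byte char (#4). Advance 3.
Byte at offset 11: 0xE2 = 11100010 → 3-byte char (#5). Advance 3.
Byte at offset 14: 0xE0 = 11100000 → 3-byte char (#6). Advance 3.
Byte at offset 17: 0xF3 = 11110011 → 4-byte char (#7). Advance 4.
Byte at offset 21: 0xEE = 11101110 → 3-byte char (#8). Advance 3.
Byte at offset 24: 0xE2 = 11100010 → 3-byte char (#9). Advance 3.
Byte at offset 27: 0x29 = 00101001 → 1-byte char (#10). Advance 1.
Reached end at offset 28 after 10 code points.

10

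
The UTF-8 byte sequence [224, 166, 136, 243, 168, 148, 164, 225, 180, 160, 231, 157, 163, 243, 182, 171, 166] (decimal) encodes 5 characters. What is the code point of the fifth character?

U+F6AE6

Offset 0: leading byte 0xE0 = 11100000 → 3-byte char #1 = E0 A6 88.
Offset 3: leading byte 0xF3 = 11110011 → 4-byte char #2 = F3 A8 94 A4.
Offset 7: leading byte 0xE1 = 11100001 → 3-byte char #3 = E1 B4 A0.
Offset 10: leading byte 0xE7 = 11100111 → 3-byte char #4 = E7 9D A3.
Offset 13: leading byte 0xF3 = 11110011 → 4-byte char #5 = F3 B6 AB A6.
Leading byte 0xF3 = 11110011 matches 11110xxx → 4-byte sequence.
Byte 1: 0xF3 = 11110011, payload 011 (3 bits).
Byte 2: 0xB6 = 10110110 (10xxxxxx ✓), payload 110110.
Byte 3: 0xAB = 10101011 (10xxxxxx ✓), payload 101011.
Byte 4: 0xA6 = 10100110 (10xxxxxx ✓), payload 100110.
Concatenate: 011110110101011100110 = 0xF6AE6 (21 bits → U+F6AE6).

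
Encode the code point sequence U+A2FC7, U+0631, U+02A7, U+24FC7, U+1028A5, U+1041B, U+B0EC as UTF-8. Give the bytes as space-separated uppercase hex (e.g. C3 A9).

F2 A2 BF 87 D8 B1 CA A7 F0 A4 BF 87 F4 82 A2 A5 F0 90 90 9B EB 83 AC

U+A2FC7: 4-byte form → F2 A2 BF 87.
U+0631: 2-byte form → D8 B1.
U+02A7: 2-byte form → CA A7.
U+24FC7: 4-byte form → F0 A4 BF 87.
U+1028A5: 4-byte form → F4 82 A2 A5.
U+1041B: 4-byte form → F0 90 90 9B.
U+B0EC: 3-byte form → EB 83 AC.
Concatenated (23 bytes): F2 A2 BF 87 D8 B1 CA A7 F0 A4 BF 87 F4 82 A2 A5 F0 90 90 9B EB 83 AC.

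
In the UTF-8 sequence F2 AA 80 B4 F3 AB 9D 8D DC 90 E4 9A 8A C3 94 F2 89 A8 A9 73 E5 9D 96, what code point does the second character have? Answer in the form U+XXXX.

U+EB74D

Offset 0: leading byte 0xF2 = 11110010 → 4-byte char #1 = F2 AA 80 B4.
Offset 4: leading byte 0xF3 = 11110011 → 4-byte char #2 = F3 AB 9D 8D.
Leading byte 0xF3 = 11110011 matches 11110xxx → 4-byte sequence.
Byte 1: 0xF3 = 11110011, payload 011 (3 bits).
Byte 2: 0xAB = 10101011 (10xxxxxx ✓), payload 101011.
Byte 3: 0x9D = 10011101 (10xxxxxx ✓), payload 011101.
Byte 4: 0x8D = 10001101 (10xxxxxx ✓), payload 001101.
Concatenate: 011101011011101001101 = 0xEB74D (21 bits → U+EB74D).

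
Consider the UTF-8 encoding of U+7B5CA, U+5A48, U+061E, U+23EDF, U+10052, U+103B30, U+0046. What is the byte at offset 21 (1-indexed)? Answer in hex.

0xB0

1-indexed offset 21 is 0-indexed offset 20.
U+7B5CA → 4-byte form F1 BB 97 8A at offsets 0–3.
U+5A48 → 3-byte form E5 A9 88 at offsets 4–6.
U+061E → 2-byte form D8 9E at offsets 7–8.
U+23EDF → 4-byte form F0 A3 BB 9F at offsets 9–12.
U+10052 → 4-byte form F0 90 81 92 at offsets 13–16.
U+103B30 → 4-byte form F4 83 AC B0 at offsets 17–20.
Offset 20 falls in char 6's range; it's byte 4 of F4 83 AC B0 = 0xB0.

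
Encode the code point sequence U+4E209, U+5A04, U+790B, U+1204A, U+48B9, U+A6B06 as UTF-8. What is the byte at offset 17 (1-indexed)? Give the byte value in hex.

0xB9

1-indexed offset 17 is 0-indexed offset 16.
U+4E209 → 4-byte form F1 8E 88 89 at offsets 0–3.
U+5A04 → 3-byte form E5 A8 84 at offsets 4–6.
U+790B → 3-byte form E7 A4 8B at offsets 7–9.
U+1204A → 4-byte form F0 92 81 8A at offsets 10–13.
U+48B9 → 3-byte form E4 A2 B9 at offsets 14–16.
Offset 16 falls in char 5's range; it's byte 3 of E4 A2 B9 = 0xB9.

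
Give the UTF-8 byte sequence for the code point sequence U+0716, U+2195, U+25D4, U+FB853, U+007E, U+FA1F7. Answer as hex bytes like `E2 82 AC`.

DC 96 E2 86 95 E2 97 94 F3 BB A1 93 7E F3 BA 87 B7

U+0716: 2-byte form → DC 96.
U+2195: 3-byte form → E2 86 95.
U+25D4: 3-byte form → E2 97 94.
U+FB853: 4-byte form → F3 BB A1 93.
U+007E: 1-byte form → 7E.
U+FA1F7: 4-byte form → F3 BA 87 B7.
Concatenated (17 bytes): DC 96 E2 86 95 E2 97 94 F3 BB A1 93 7E F3 BA 87 B7.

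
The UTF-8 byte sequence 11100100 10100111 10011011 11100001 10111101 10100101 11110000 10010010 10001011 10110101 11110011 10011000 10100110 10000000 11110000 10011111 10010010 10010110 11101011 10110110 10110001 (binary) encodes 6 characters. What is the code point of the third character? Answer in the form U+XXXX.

Offset 0: leading byte 0xE4 = 11100100 → 3-byte char #1 = E4 A7 9B.
Offset 3: leading byte 0xE1 = 11100001 → 3-byte char #2 = E1 BD A5.
Offset 6: leading byte 0xF0 = 11110000 → 4-byte char #3 = F0 92 8B B5.
Leading byte 0xF0 = 11110000 matches 11110xxx → 4-byte sequence.
Byte 1: 0xF0 = 11110000, payload 000 (3 bits).
Byte 2: 0x92 = 10010010 (10xxxxxx ✓), payload 010010.
Byte 3: 0x8B = 10001011 (10xxxxxx ✓), payload 001011.
Byte 4: 0xB5 = 10110101 (10xxxxxx ✓), payload 110101.
Concatenate: 000010010001011110101 = 0x122F5 (21 bits → U+122F5).

U+122F5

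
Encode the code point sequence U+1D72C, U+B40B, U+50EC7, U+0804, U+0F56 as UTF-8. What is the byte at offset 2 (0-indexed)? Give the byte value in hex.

0x9C

U+1D72C → 4-byte form F0 9D 9C AC at offsets 0–3.
Offset 2 falls in char 1's range; it's byte 3 of F0 9D 9C AC = 0x9C.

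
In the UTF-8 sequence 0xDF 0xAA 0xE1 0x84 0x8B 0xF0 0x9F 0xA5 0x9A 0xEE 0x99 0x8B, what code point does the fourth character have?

Offset 0: leading byte 0xDF = 11011111 → 2-byte char #1 = DF AA.
Offset 2: leading byte 0xE1 = 11100001 → 3-byte char #2 = E1 84 8B.
Offset 5: leading byte 0xF0 = 11110000 → 4-byte char #3 = F0 9F A5 9A.
Offset 9: leading byte 0xEE = 11101110 → 3-byte char #4 = EE 99 8B.
Leading byte 0xEE = 11101110 matches 1110xxxx → 3-byte sequence.
Byte 1: 0xEE = 11101110, payload 1110 (4 bits).
Byte 2: 0x99 = 10011001 (10xxxxxx ✓), payload 011001.
Byte 3: 0x8B = 10001011 (10xxxxxx ✓), payload 001011.
Concatenate: 1110011001001011 = 0xE64B (16 bits → U+E64B).

U+E64B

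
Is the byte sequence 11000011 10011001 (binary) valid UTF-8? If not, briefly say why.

valid

Leading byte 0xC3 = 11000011 → 2-byte form.
Continuation bytes 0x99=10011001 all match 10xxxxxx.
Decoded value 0xD9 is ≥ 0x80 (shortest form) and not a surrogate.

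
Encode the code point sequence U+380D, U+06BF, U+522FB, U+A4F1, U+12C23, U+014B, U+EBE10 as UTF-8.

E3 A0 8D DA BF F1 92 8B BB EA 93 B1 F0 92 B0 A3 C5 8B F3 AB B8 90

U+380D: 3-byte form → E3 A0 8D.
U+06BF: 2-byte form → DA BF.
U+522FB: 4-byte form → F1 92 8B BB.
U+A4F1: 3-byte form → EA 93 B1.
U+12C23: 4-byte form → F0 92 B0 A3.
U+014B: 2-byte form → C5 8B.
U+EBE10: 4-byte form → F3 AB B8 90.
Concatenated (22 bytes): E3 A0 8D DA BF F1 92 8B BB EA 93 B1 F0 92 B0 A3 C5 8B F3 AB B8 90.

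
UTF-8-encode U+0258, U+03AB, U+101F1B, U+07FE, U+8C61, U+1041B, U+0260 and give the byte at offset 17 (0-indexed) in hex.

0xC9

U+0258 → 2-byte form C9 98 at offsets 0–1.
U+03AB → 2-byte form CE AB at offsets 2–3.
U+101F1B → 4-byte form F4 81 BC 9B at offsets 4–7.
U+07FE → 2-byte form DF BE at offsets 8–9.
U+8C61 → 3-byte form E8 B1 A1 at offsets 10–12.
U+1041B → 4-byte form F0 90 90 9B at offsets 13–16.
U+0260 → 2-byte form C9 A0 at offsets 17–18.
Offset 17 falls in char 7's range; it's byte 1 of C9 A0 = 0xC9.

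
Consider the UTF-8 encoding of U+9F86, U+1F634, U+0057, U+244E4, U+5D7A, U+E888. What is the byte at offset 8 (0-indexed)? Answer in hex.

0xF0

U+9F86 → 3-byte form E9 BE 86 at offsets 0–2.
U+1F634 → 4-byte form F0 9F 98 B4 at offsets 3–6.
U+0057 → 1-byte form 57 at offsets 7–7.
U+244E4 → 4-byte form F0 A4 93 A4 at offsets 8–11.
Offset 8 falls in char 4's range; it's byte 1 of F0 A4 93 A4 = 0xF0.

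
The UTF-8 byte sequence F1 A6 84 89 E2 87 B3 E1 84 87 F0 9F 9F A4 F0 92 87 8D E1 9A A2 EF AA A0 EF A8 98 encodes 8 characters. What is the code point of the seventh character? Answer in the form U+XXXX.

Offset 0: leading byte 0xF1 = 11110001 → 4-byte char #1 = F1 A6 84 89.
Offset 4: leading byte 0xE2 = 11100010 → 3-byte char #2 = E2 87 B3.
Offset 7: leading byte 0xE1 = 11100001 → 3-byte char #3 = E1 84 87.
Offset 10: leading byte 0xF0 = 11110000 → 4-byte char #4 = F0 9F 9F A4.
Offset 14: leading byte 0xF0 = 11110000 → 4-byte char #5 = F0 92 87 8D.
Offset 18: leading byte 0xE1 = 11100001 → 3-byte char #6 = E1 9A A2.
Offset 21: leading byte 0xEF = 11101111 → 3-byte char #7 = EF AA A0.
Leading byte 0xEF = 11101111 matches 1110xxxx → 3-byte sequence.
Byte 1: 0xEF = 11101111, payload 1111 (4 bits).
Byte 2: 0xAA = 10101010 (10xxxxxx ✓), payload 101010.
Byte 3: 0xA0 = 10100000 (10xxxxxx ✓), payload 100000.
Concatenate: 1111101010100000 = 0xFAA0 (16 bits → U+FAA0).

U+FAA0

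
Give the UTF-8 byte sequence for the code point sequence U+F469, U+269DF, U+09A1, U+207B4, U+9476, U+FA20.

EF 91 A9 F0 A6 A7 9F E0 A6 A1 F0 A0 9E B4 E9 91 B6 EF A8 A0

U+F469: 3-byte form → EF 91 A9.
U+269DF: 4-byte form → F0 A6 A7 9F.
U+09A1: 3-byte form → E0 A6 A1.
U+207B4: 4-byte form → F0 A0 9E B4.
U+9476: 3-byte form → E9 91 B6.
U+FA20: 3-byte form → EF A8 A0.
Concatenated (20 bytes): EF 91 A9 F0 A6 A7 9F E0 A6 A1 F0 A0 9E B4 E9 91 B6 EF A8 A0.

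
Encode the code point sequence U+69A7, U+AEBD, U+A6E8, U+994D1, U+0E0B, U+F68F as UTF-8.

U+69A7: 3-byte form → E6 A6 A7.
U+AEBD: 3-byte form → EA BA BD.
U+A6E8: 3-byte form → EA 9B A8.
U+994D1: 4-byte form → F2 99 93 91.
U+0E0B: 3-byte form → E0 B8 8B.
U+F68F: 3-byte form → EF 9A 8F.
Concatenated (19 bytes): E6 A6 A7 EA BA BD EA 9B A8 F2 99 93 91 E0 B8 8B EF 9A 8F.

E6 A6 A7 EA BA BD EA 9B A8 F2 99 93 91 E0 B8 8B EF 9A 8F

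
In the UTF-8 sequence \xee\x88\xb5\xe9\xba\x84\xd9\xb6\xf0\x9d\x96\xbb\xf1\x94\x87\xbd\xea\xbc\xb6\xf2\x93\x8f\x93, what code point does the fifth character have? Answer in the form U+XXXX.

Offset 0: leading byte 0xEE = 11101110 → 3-byte char #1 = EE 88 B5.
Offset 3: leading byte 0xE9 = 11101001 → 3-byte char #2 = E9 BA 84.
Offset 6: leading byte 0xD9 = 11011001 → 2-byte char #3 = D9 B6.
Offset 8: leading byte 0xF0 = 11110000 → 4-byte char #4 = F0 9D 96 BB.
Offset 12: leading byte 0xF1 = 11110001 → 4-byte char #5 = F1 94 87 BD.
Leading byte 0xF1 = 11110001 matches 11110xxx → 4-byte sequence.
Byte 1: 0xF1 = 11110001, payload 001 (3 bits).
Byte 2: 0x94 = 10010100 (10xxxxxx ✓), payload 010100.
Byte 3: 0x87 = 10000111 (10xxxxxx ✓), payload 000111.
Byte 4: 0xBD = 10111101 (10xxxxxx ✓), payload 111101.
Concatenate: 001010100000111111101 = 0x541FD (21 bits → U+541FD).

U+541FD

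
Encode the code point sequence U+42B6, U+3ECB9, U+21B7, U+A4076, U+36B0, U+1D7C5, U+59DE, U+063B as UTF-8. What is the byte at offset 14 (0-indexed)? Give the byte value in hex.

U+42B6 → 3-byte form E4 8A B6 at offsets 0–2.
U+3ECB9 → 4-byte form F0 BE B2 B9 at offsets 3–6.
U+21B7 → 3-byte form E2 86 B7 at offsets 7–9.
U+A4076 → 4-byte form F2 A4 81 B6 at offsets 10–13.
U+36B0 → 3-byte form E3 9A B0 at offsets 14–16.
Offset 14 falls in char 5's range; it's byte 1 of E3 9A B0 = 0xE3.

0xE3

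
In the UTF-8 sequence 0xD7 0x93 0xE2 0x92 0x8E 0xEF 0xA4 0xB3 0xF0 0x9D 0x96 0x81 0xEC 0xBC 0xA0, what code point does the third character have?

Offset 0: leading byte 0xD7 = 11010111 → 2-byte char #1 = D7 93.
Offset 2: leading byte 0xE2 = 11100010 → 3-byte char #2 = E2 92 8E.
Offset 5: leading byte 0xEF = 11101111 → 3-byte char #3 = EF A4 B3.
Leading byte 0xEF = 11101111 matches 1110xxxx → 3-byte sequence.
Byte 1: 0xEF = 11101111, payload 1111 (4 bits).
Byte 2: 0xA4 = 10100100 (10xxxxxx ✓), payload 100100.
Byte 3: 0xB3 = 10110011 (10xxxxxx ✓), payload 110011.
Concatenate: 1111100100110011 = 0xF933 (16 bits → U+F933).

U+F933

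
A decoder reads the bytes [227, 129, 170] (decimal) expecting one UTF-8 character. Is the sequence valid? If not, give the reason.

Leading byte 0xE3 = 11100011 → 3-byte form.
Continuation bytes 0x81=10000001, 0xAA=10101010 all match 10xxxxxx.
Decoded value 0x306A is ≥ 0x800 (shortest form) and not a surrogate.

valid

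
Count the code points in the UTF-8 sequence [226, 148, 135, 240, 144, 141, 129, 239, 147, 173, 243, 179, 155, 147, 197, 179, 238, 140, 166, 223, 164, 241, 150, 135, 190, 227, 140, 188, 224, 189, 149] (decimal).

10

Byte at offset 0: 0xE2 = 11100010 → 3-byte char (#1). Advance 3.
Byte at offset 3: 0xF0 = 11110000 → 4-byte char (#2). Advance 4.
Byte at offset 7: 0xEF = 11101111 → 3-byte char (#3). Advance 3.
Byte at offset 10: 0xF3 = 11110011 → 4-byte char (#4). Advance 4.
Byte at offset 14: 0xC5 = 11000101 → 2-byte char (#5). Advance 2.
Byte at offset 16: 0xEE = 11101110 → 3-byte char (#6). Advance 3.
Byte at offset 19: 0xDF = 11011111 → 2-byte char (#7). Advance 2.
Byte at offset 21: 0xF1 = 11110001 → 4-byte char (#8). Advance 4.
Byte at offset 25: 0xE3 = 11100011 → 3-byte char (#9). Advance 3.
Byte at offset 28: 0xE0 = 11100000 → 3-byte char (#10). Advance 3.
Reached end at offset 31 after 10 code points.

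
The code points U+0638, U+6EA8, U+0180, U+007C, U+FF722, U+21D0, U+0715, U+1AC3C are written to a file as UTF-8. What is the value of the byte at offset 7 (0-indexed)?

U+0638 → 2-byte form D8 B8 at offsets 0–1.
U+6EA8 → 3-byte form E6 BA A8 at offsets 2–4.
U+0180 → 2-byte form C6 80 at offsets 5–6.
U+007C → 1-byte form 7C at offsets 7–7.
Offset 7 falls in char 4's range; it's byte 1 of 7C = 0x7C.

0x7C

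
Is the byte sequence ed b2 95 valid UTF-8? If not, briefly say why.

invalid (encodes a surrogate (U+D800–U+DFFF))

Structurally a 3-byte sequence; payload = 0xDC95.
But 0xDC95 is in U+D800–U+DFFF, the surrogate range. Surrogates are not Unicode scalar values and are forbidden in UTF-8.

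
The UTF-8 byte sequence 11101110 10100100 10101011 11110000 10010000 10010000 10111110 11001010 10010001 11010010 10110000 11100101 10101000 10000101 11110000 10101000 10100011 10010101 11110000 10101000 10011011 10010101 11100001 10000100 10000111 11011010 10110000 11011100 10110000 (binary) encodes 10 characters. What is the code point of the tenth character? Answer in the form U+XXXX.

Offset 0: leading byte 0xEE = 11101110 → 3-byte char #1 = EE A4 AB.
Offset 3: leading byte 0xF0 = 11110000 → 4-byte char #2 = F0 90 90 BE.
Offset 7: leading byte 0xCA = 11001010 → 2-byte char #3 = CA 91.
Offset 9: leading byte 0xD2 = 11010010 → 2-byte char #4 = D2 B0.
Offset 11: leading byte 0xE5 = 11100101 → 3-byte char #5 = E5 A8 85.
Offset 14: leading byte 0xF0 = 11110000 → 4-byte char #6 = F0 A8 A3 95.
Offset 18: leading byte 0xF0 = 11110000 → 4-byte char #7 = F0 A8 9B 95.
Offset 22: leading byte 0xE1 = 11100001 → 3-byte char #8 = E1 84 87.
Offset 25: leading byte 0xDA = 11011010 → 2-byte char #9 = DA B0.
Offset 27: leading byte 0xDC = 11011100 → 2-byte char #10 = DC B0.
Leading byte 0xDC = 11011100 matches 110xxxxx → 2-byte sequence.
Byte 1: 0xDC = 11011100, payload 11100 (5 bits).
Byte 2: 0xB0 = 10110000 (10xxxxxx ✓), payload 110000.
Concatenate: 11100110000 = 0x730 (11 bits → U+0730).

U+0730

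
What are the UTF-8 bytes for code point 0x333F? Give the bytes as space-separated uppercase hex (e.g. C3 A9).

U+333F = 0x333F = 13119 decimal. In range U+0800–U+FFFF → 3-byte form: 1110xxxx 10xxxxxx 10xxxxxx.
Binary (16 bits): 0011001100111111.
Split 4+6+6: 0011 | 001100 | 111111.
Byte 1: 11100011 = 0xE3.
Byte 2: 10001100 = 0x8C.
Byte 3: 10111111 = 0xBF.

E3 8C BF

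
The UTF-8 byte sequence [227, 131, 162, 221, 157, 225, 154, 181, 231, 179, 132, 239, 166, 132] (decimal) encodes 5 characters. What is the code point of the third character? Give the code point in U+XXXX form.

Offset 0: leading byte 0xE3 = 11100011 → 3-byte char #1 = E3 83 A2.
Offset 3: leading byte 0xDD = 11011101 → 2-byte char #2 = DD 9D.
Offset 5: leading byte 0xE1 = 11100001 → 3-byte char #3 = E1 9A B5.
Leading byte 0xE1 = 11100001 matches 1110xxxx → 3-byte sequence.
Byte 1: 0xE1 = 11100001, payload 0001 (4 bits).
Byte 2: 0x9A = 10011010 (10xxxxxx ✓), payload 011010.
Byte 3: 0xB5 = 10110101 (10xxxxxx ✓), payload 110101.
Concatenate: 0001011010110101 = 0x16B5 (16 bits → U+16B5).

U+16B5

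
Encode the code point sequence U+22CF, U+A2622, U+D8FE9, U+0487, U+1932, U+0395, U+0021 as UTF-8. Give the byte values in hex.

E2 8B 8F F2 A2 98 A2 F3 98 BF A9 D2 87 E1 A4 B2 CE 95 21

U+22CF: 3-byte form → E2 8B 8F.
U+A2622: 4-byte form → F2 A2 98 A2.
U+D8FE9: 4-byte form → F3 98 BF A9.
U+0487: 2-byte form → D2 87.
U+1932: 3-byte form → E1 A4 B2.
U+0395: 2-byte form → CE 95.
U+0021: 1-byte form → 21.
Concatenated (19 bytes): E2 8B 8F F2 A2 98 A2 F3 98 BF A9 D2 87 E1 A4 B2 CE 95 21.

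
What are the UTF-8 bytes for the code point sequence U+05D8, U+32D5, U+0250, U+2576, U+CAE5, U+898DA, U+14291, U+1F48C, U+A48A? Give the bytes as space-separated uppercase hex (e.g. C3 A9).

U+05D8: 2-byte form → D7 98.
U+32D5: 3-byte form → E3 8B 95.
U+0250: 2-byte form → C9 90.
U+2576: 3-byte form → E2 95 B6.
U+CAE5: 3-byte form → EC AB A5.
U+898DA: 4-byte form → F2 89 A3 9A.
U+14291: 4-byte form → F0 94 8A 91.
U+1F48C: 4-byte form → F0 9F 92 8C.
U+A48A: 3-byte form → EA 92 8A.
Concatenated (28 bytes): D7 98 E3 8B 95 C9 90 E2 95 B6 EC AB A5 F2 89 A3 9A F0 94 8A 91 F0 9F 92 8C EA 92 8A.

D7 98 E3 8B 95 C9 90 E2 95 B6 EC AB A5 F2 89 A3 9A F0 94 8A 91 F0 9F 92 8C EA 92 8A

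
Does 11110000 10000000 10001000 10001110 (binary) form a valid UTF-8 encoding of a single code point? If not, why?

Leading byte 0xF0 = 11110000 → 4-byte form.
Continuation bytes all match 10xxxxxx. Payload decodes to 0x20E.
But 0x20E < 0x10000, the minimum for a 4-byte sequence — this is an overlong encoding.

invalid (overlong encoding)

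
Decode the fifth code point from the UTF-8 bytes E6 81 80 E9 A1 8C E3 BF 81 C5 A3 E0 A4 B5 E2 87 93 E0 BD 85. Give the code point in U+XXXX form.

Offset 0: leading byte 0xE6 = 11100110 → 3-byte char #1 = E6 81 80.
Offset 3: leading byte 0xE9 = 11101001 → 3-byte char #2 = E9 A1 8C.
Offset 6: leading byte 0xE3 = 11100011 → 3-byte char #3 = E3 BF 81.
Offset 9: leading byte 0xC5 = 11000101 → 2-byte char #4 = C5 A3.
Offset 11: leading byte 0xE0 = 11100000 → 3-byte char #5 = E0 A4 B5.
Leading byte 0xE0 = 11100000 matches 1110xxxx → 3-byte sequence.
Byte 1: 0xE0 = 11100000, payload 0000 (4 bits).
Byte 2: 0xA4 = 10100100 (10xxxxxx ✓), payload 100100.
Byte 3: 0xB5 = 10110101 (10xxxxxx ✓), payload 110101.
Concatenate: 0000100100110101 = 0x935 (16 bits → U+0935).

U+0935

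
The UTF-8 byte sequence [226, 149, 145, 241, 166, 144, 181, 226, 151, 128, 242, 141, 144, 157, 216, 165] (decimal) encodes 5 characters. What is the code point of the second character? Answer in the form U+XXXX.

U+66435

Offset 0: leading byte 0xE2 = 11100010 → 3-byte char #1 = E2 95 91.
Offset 3: leading byte 0xF1 = 11110001 → 4-byte char #2 = F1 A6 90 B5.
Leading byte 0xF1 = 11110001 matches 11110xxx → 4-byte sequence.
Byte 1: 0xF1 = 11110001, payload 001 (3 bits).
Byte 2: 0xA6 = 10100110 (10xxxxxx ✓), payload 100110.
Byte 3: 0x90 = 10010000 (10xxxxxx ✓), payload 010000.
Byte 4: 0xB5 = 10110101 (10xxxxxx ✓), payload 110101.
Concatenate: 001100110010000110101 = 0x66435 (21 bits → U+66435).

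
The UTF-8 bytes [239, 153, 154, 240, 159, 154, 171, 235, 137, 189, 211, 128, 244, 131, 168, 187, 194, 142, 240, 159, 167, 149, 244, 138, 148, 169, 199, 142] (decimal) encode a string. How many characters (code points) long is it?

Byte at offset 0: 0xEF = 11101111 → 3-byte char (#1). Advance 3.
Byte at offset 3: 0xF0 = 11110000 → 4-byte char (#2). Advance 4.
Byte at offset 7: 0xEB = 11101011 → 3-byte char (#3). Advance 3.
Byte at offset 10: 0xD3 = 11010011 → 2-byte char (#4). Advance 2.
Byte at offset 12: 0xF4 = 11110100 → 4-byte char (#5). Advance 4.
Byte at offset 16: 0xC2 = 11000010 → 2-byte char (#6). Advance 2.
Byte at offset 18: 0xF0 = 11110000 → 4-byte char (#7). Advance 4.
Byte at offset 22: 0xF4 = 11110100 → 4-byte char (#8). Advance 4.
Byte at offset 26: 0xC7 = 11000111 → 2-byte char (#9). Advance 2.
Reached end at offset 28 after 9 code points.

9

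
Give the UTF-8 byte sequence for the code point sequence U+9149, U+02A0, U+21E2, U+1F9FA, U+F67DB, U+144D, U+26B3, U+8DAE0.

U+9149: 3-byte form → E9 85 89.
U+02A0: 2-byte form → CA A0.
U+21E2: 3-byte form → E2 87 A2.
U+1F9FA: 4-byte form → F0 9F A7 BA.
U+F67DB: 4-byte form → F3 B6 9F 9B.
U+144D: 3-byte form → E1 91 8D.
U+26B3: 3-byte form → E2 9A B3.
U+8DAE0: 4-byte form → F2 8D AB A0.
Concatenated (26 bytes): E9 85 89 CA A0 E2 87 A2 F0 9F A7 BA F3 B6 9F 9B E1 91 8D E2 9A B3 F2 8D AB A0.

E9 85 89 CA A0 E2 87 A2 F0 9F A7 BA F3 B6 9F 9B E1 91 8D E2 9A B3 F2 8D AB A0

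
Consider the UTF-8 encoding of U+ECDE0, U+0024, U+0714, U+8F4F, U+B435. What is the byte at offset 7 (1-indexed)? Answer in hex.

0x94

1-indexed offset 7 is 0-indexed offset 6.
U+ECDE0 → 4-byte form F3 AC B7 A0 at offsets 0–3.
U+0024 → 1-byte form 24 at offsets 4–4.
U+0714 → 2-byte form DC 94 at offsets 5–6.
Offset 6 falls in char 3's range; it's byte 2 of DC 94 = 0x94.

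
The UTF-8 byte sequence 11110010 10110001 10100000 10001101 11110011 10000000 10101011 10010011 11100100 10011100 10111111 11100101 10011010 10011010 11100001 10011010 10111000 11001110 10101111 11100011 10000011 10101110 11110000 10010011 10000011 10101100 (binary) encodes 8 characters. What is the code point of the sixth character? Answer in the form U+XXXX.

Offset 0: leading byte 0xF2 = 11110010 → 4-byte char #1 = F2 B1 A0 8D.
Offset 4: leading byte 0xF3 = 11110011 → 4-byte char #2 = F3 80 AB 93.
Offset 8: leading byte 0xE4 = 11100100 → 3-byte char #3 = E4 9C BF.
Offset 11: leading byte 0xE5 = 11100101 → 3-byte char #4 = E5 9A 9A.
Offset 14: leading byte 0xE1 = 11100001 → 3-byte char #5 = E1 9A B8.
Offset 17: leading byte 0xCE = 11001110 → 2-byte char #6 = CE AF.
Leading byte 0xCE = 11001110 matches 110xxxxx → 2-byte sequence.
Byte 1: 0xCE = 11001110, payload 01110 (5 bits).
Byte 2: 0xAF = 10101111 (10xxxxxx ✓), payload 101111.
Concatenate: 01110101111 = 0x3AF (11 bits → U+03AF).

U+03AF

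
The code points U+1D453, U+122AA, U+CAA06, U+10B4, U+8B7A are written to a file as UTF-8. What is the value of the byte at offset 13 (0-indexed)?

U+1D453 → 4-byte form F0 9D 91 93 at offsets 0–3.
U+122AA → 4-byte form F0 92 8A AA at offsets 4–7.
U+CAA06 → 4-byte form F3 8A A8 86 at offsets 8–11.
U+10B4 → 3-byte form E1 82 B4 at offsets 12–14.
Offset 13 falls in char 4's range; it's byte 2 of E1 82 B4 = 0x82.

0x82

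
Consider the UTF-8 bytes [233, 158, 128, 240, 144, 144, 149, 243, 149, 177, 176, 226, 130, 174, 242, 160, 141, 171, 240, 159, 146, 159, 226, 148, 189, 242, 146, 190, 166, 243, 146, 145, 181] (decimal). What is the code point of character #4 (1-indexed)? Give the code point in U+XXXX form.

Offset 0: leading byte 0xE9 = 11101001 → 3-byte char #1 = E9 9E 80.
Offset 3: leading byte 0xF0 = 11110000 → 4-byte char #2 = F0 90 90 95.
Offset 7: leading byte 0xF3 = 11110011 → 4-byte char #3 = F3 95 B1 B0.
Offset 11: leading byte 0xE2 = 11100010 → 3-byte char #4 = E2 82 AE.
Leading byte 0xE2 = 11100010 matches 1110xxxx → 3-byte sequence.
Byte 1: 0xE2 = 11100010, payload 0010 (4 bits).
Byte 2: 0x82 = 10000010 (10xxxxxx ✓), payload 000010.
Byte 3: 0xAE = 10101110 (10xxxxxx ✓), payload 101110.
Concatenate: 0010000010101110 = 0x20AE (16 bits → U+20AE).

U+20AE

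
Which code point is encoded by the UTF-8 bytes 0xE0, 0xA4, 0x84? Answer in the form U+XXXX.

U+0904

Leading byte 0xE0 = 11100000 matches 1110xxxx → 3-byte sequence.
Byte 1: 0xE0 = 11100000, payload 0000 (4 bits).
Byte 2: 0xA4 = 10100100 (10xxxxxx ✓), payload 100100.
Byte 3: 0x84 = 10000100 (10xxxxxx ✓), payload 000100.
Concatenate: 0000100100000100 = 0x904 (16 bits → U+0904).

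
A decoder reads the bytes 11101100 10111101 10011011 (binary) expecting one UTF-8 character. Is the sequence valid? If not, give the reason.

valid

Leading byte 0xEC = 11101100 → 3-byte form.
Continuation bytes 0xBD=10111101, 0x9B=10011011 all match 10xxxxxx.
Decoded value 0xCF5B is ≥ 0x800 (shortest form) and not a surrogate.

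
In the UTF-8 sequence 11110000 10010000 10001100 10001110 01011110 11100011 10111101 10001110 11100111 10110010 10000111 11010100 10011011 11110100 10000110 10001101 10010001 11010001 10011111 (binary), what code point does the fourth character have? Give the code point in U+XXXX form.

Offset 0: leading byte 0xF0 = 11110000 → 4-byte char #1 = F0 90 8C 8E.
Offset 4: leading byte 0x5E = 01011110 → 1-byte char #2 = 5E.
Offset 5: leading byte 0xE3 = 11100011 → 3-byte char #3 = E3 BD 8E.
Offset 8: leading byte 0xE7 = 11100111 → 3-byte char #4 = E7 B2 87.
Leading byte 0xE7 = 11100111 matches 1110xxxx → 3-byte sequence.
Byte 1: 0xE7 = 11100111, payload 0111 (4 bits).
Byte 2: 0xB2 = 10110010 (10xxxxxx ✓), payload 110010.
Byte 3: 0x87 = 10000111 (10xxxxxx ✓), payload 000111.
Concatenate: 0111110010000111 = 0x7C87 (16 bits → U+7C87).

U+7C87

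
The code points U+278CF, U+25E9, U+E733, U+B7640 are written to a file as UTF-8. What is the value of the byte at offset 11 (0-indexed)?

0xB7

U+278CF → 4-byte form F0 A7 A3 8F at offsets 0–3.
U+25E9 → 3-byte form E2 97 A9 at offsets 4–6.
U+E733 → 3-byte form EE 9C B3 at offsets 7–9.
U+B7640 → 4-byte form F2 B7 99 80 at offsets 10–13.
Offset 11 falls in char 4's range; it's byte 2 of F2 B7 99 80 = 0xB7.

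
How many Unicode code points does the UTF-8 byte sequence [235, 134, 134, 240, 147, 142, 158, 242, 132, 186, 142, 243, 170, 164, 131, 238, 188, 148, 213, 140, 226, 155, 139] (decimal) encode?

Byte at offset 0: 0xEB = 11101011 → 3-byte char (#1). Advance 3.
Byte at offset 3: 0xF0 = 11110000 → 4-byte char (#2). Advance 4.
Byte at offset 7: 0xF2 = 11110010 → 4-byte char (#3). Advance 4.
Byte at offset 11: 0xF3 = 11110011 → 4-byte char (#4). Advance 4.
Byte at offset 15: 0xEE = 11101110 → 3-byte char (#5). Advance 3.
Byte at offset 18: 0xD5 = 11010101 → 2-byte char (#6). Advance 2.
Byte at offset 20: 0xE2 = 11100010 → 3-byte char (#7). Advance 3.
Reached end at offset 23 after 7 code points.

7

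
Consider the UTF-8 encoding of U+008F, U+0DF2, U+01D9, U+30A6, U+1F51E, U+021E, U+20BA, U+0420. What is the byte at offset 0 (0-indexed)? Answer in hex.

U+008F → 2-byte form C2 8F at offsets 0–1.
Offset 0 falls in char 1's range; it's byte 1 of C2 8F = 0xC2.

0xC2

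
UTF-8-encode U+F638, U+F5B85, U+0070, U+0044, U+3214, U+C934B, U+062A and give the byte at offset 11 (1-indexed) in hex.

0x88

1-indexed offset 11 is 0-indexed offset 10.
U+F638 → 3-byte form EF 98 B8 at offsets 0–2.
U+F5B85 → 4-byte form F3 B5 AE 85 at offsets 3–6.
U+0070 → 1-byte form 70 at offsets 7–7.
U+0044 → 1-byte form 44 at offsets 8–8.
U+3214 → 3-byte form E3 88 94 at offsets 9–11.
Offset 10 falls in char 5's range; it's byte 2 of E3 88 94 = 0x88.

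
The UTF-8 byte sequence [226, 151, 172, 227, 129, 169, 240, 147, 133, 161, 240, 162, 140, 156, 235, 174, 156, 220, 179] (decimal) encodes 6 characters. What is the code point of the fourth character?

U+2231C

Offset 0: leading byte 0xE2 = 11100010 → 3-byte char #1 = E2 97 AC.
Offset 3: leading byte 0xE3 = 11100011 → 3-byte char #2 = E3 81 A9.
Offset 6: leading byte 0xF0 = 11110000 → 4-byte char #3 = F0 93 85 A1.
Offset 10: leading byte 0xF0 = 11110000 → 4-byte char #4 = F0 A2 8C 9C.
Leading byte 0xF0 = 11110000 matches 11110xxx → 4-byte sequence.
Byte 1: 0xF0 = 11110000, payload 000 (3 bits).
Byte 2: 0xA2 = 10100010 (10xxxxxx ✓), payload 100010.
Byte 3: 0x8C = 10001100 (10xxxxxx ✓), payload 001100.
Byte 4: 0x9C = 10011100 (10xxxxxx ✓), payload 011100.
Concatenate: 000100010001100011100 = 0x2231C (21 bits → U+2231C).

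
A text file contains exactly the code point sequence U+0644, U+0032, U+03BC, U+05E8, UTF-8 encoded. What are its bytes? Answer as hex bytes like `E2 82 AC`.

D9 84 32 CE BC D7 A8

U+0644: 2-byte form → D9 84.
U+0032: 1-byte form → 32.
U+03BC: 2-byte form → CE BC.
U+05E8: 2-byte form → D7 A8.
Concatenated (7 bytes): D9 84 32 CE BC D7 A8.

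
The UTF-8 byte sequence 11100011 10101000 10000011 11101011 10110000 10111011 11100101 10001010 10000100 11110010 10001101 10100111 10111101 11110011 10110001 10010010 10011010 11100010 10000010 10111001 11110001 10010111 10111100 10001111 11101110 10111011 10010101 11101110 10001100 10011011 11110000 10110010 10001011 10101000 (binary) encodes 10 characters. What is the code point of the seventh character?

U+57F0F

Offset 0: leading byte 0xE3 = 11100011 → 3-byte char #1 = E3 A8 83.
Offset 3: leading byte 0xEB = 11101011 → 3-byte char #2 = EB B0 BB.
Offset 6: leading byte 0xE5 = 11100101 → 3-byte char #3 = E5 8A 84.
Offset 9: leading byte 0xF2 = 11110010 → 4-byte char #4 = F2 8D A7 BD.
Offset 13: leading byte 0xF3 = 11110011 → 4-byte char #5 = F3 B1 92 9A.
Offset 17: leading byte 0xE2 = 11100010 → 3-byte char #6 = E2 82 B9.
Offset 20: leading byte 0xF1 = 11110001 → 4-byte char #7 = F1 97 BC 8F.
Leading byte 0xF1 = 11110001 matches 11110xxx → 4-byte sequence.
Byte 1: 0xF1 = 11110001, payload 001 (3 bits).
Byte 2: 0x97 = 10010111 (10xxxxxx ✓), payload 010111.
Byte 3: 0xBC = 10111100 (10xxxxxx ✓), payload 111100.
Byte 4: 0x8F = 10001111 (10xxxxxx ✓), payload 001111.
Concatenate: 001010111111100001111 = 0x57F0F (21 bits → U+57F0F).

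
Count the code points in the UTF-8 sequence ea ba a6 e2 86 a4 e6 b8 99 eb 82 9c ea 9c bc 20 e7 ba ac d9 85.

Byte at offset 0: 0xEA = 11101010 → 3-byte char (#1). Advance 3.
Byte at offset 3: 0xE2 = 11100010 → 3-byte char (#2). Advance 3.
Byte at offset 6: 0xE6 = 11100110 → 3-byte char (#3). Advance 3.
Byte at offset 9: 0xEB = 11101011 → 3-byte char (#4). Advance 3.
Byte at offset 12: 0xEA = 11101010 → 3-byte char (#5). Advance 3.
Byte at offset 15: 0x20 = 00100000 → 1-byte char (#6). Advance 1.
Byte at offset 16: 0xE7 = 11100111 → 3-byte char (#7). Advance 3.
Byte at offset 19: 0xD9 = 11011001 → 2-byte char (#8). Advance 2.
Reached end at offset 21 after 8 code points.

8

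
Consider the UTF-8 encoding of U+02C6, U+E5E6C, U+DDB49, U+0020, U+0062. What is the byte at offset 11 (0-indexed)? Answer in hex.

U+02C6 → 2-byte form CB 86 at offsets 0–1.
U+E5E6C → 4-byte form F3 A5 B9 AC at offsets 2–5.
U+DDB49 → 4-byte form F3 9D AD 89 at offsets 6–9.
U+0020 → 1-byte form 20 at offsets 10–10.
U+0062 → 1-byte form 62 at offsets 11–11.
Offset 11 falls in char 5's range; it's byte 1 of 62 = 0x62.

0x62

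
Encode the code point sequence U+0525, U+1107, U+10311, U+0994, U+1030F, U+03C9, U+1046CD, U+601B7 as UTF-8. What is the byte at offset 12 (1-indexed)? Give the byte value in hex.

0x94

1-indexed offset 12 is 0-indexed offset 11.
U+0525 → 2-byte form D4 A5 at offsets 0–1.
U+1107 → 3-byte form E1 84 87 at offsets 2–4.
U+10311 → 4-byte form F0 90 8C 91 at offsets 5–8.
U+0994 → 3-byte form E0 A6 94 at offsets 9–11.
Offset 11 falls in char 4's range; it's byte 3 of E0 A6 94 = 0x94.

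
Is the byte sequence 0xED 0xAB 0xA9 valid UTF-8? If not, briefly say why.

invalid (encodes a surrogate (U+D800–U+DFFF))

Structurally a 3-byte sequence; payload = 0xDAE9.
But 0xDAE9 is in U+D800–U+DFFF, the surrogate range. Surrogates are not Unicode scalar values and are forbidden in UTF-8.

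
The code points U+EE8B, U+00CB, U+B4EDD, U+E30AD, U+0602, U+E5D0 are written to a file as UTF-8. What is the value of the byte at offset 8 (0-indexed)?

0x9D

U+EE8B → 3-byte form EE BA 8B at offsets 0–2.
U+00CB → 2-byte form C3 8B at offsets 3–4.
U+B4EDD → 4-byte form F2 B4 BB 9D at offsets 5–8.
Offset 8 falls in char 3's range; it's byte 4 of F2 B4 BB 9D = 0x9D.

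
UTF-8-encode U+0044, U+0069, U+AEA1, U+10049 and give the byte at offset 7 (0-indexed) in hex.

U+0044 → 1-byte form 44 at offsets 0–0.
U+0069 → 1-byte form 69 at offsets 1–1.
U+AEA1 → 3-byte form EA BA A1 at offsets 2–4.
U+10049 → 4-byte form F0 90 81 89 at offsets 5–8.
Offset 7 falls in char 4's range; it's byte 3 of F0 90 81 89 = 0x81.

0x81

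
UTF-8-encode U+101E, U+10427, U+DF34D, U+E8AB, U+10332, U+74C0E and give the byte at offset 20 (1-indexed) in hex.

0xB4

1-indexed offset 20 is 0-indexed offset 19.
U+101E → 3-byte form E1 80 9E at offsets 0–2.
U+10427 → 4-byte form F0 90 90 A7 at offsets 3–6.
U+DF34D → 4-byte form F3 9F 8D 8D at offsets 7–10.
U+E8AB → 3-byte form EE A2 AB at offsets 11–13.
U+10332 → 4-byte form F0 90 8C B2 at offsets 14–17.
U+74C0E → 4-byte form F1 B4 B0 8E at offsets 18–21.
Offset 19 falls in char 6's range; it's byte 2 of F1 B4 B0 8E = 0xB4.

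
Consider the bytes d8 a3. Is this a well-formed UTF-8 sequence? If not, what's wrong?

valid

Leading byte 0xD8 = 11011000 → 2-byte form.
Continuation bytes 0xA3=10100011 all match 10xxxxxx.
Decoded value 0x623 is ≥ 0x80 (shortest form) and not a surrogate.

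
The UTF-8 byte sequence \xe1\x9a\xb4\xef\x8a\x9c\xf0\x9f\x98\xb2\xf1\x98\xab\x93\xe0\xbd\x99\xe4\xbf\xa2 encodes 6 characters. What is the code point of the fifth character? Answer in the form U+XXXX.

U+0F59

Offset 0: leading byte 0xE1 = 11100001 → 3-byte char #1 = E1 9A B4.
Offset 3: leading byte 0xEF = 11101111 → 3-byte char #2 = EF 8A 9C.
Offset 6: leading byte 0xF0 = 11110000 → 4-byte char #3 = F0 9F 98 B2.
Offset 10: leading byte 0xF1 = 11110001 → 4-byte char #4 = F1 98 AB 93.
Offset 14: leading byte 0xE0 = 11100000 → 3-byte char #5 = E0 BD 99.
Leading byte 0xE0 = 11100000 matches 1110xxxx → 3-byte sequence.
Byte 1: 0xE0 = 11100000, payload 0000 (4 bits).
Byte 2: 0xBD = 10111101 (10xxxxxx ✓), payload 111101.
Byte 3: 0x99 = 10011001 (10xxxxxx ✓), payload 011001.
Concatenate: 0000111101011001 = 0xF59 (16 bits → U+0F59).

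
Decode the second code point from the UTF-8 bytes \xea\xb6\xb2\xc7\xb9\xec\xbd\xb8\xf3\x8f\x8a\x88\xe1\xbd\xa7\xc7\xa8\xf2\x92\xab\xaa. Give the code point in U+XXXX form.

Offset 0: leading byte 0xEA = 11101010 → 3-byte char #1 = EA B6 B2.
Offset 3: leading byte 0xC7 = 11000111 → 2-byte char #2 = C7 B9.
Leading byte 0xC7 = 11000111 matches 110xxxxx → 2-byte sequence.
Byte 1: 0xC7 = 11000111, payload 00111 (5 bits).
Byte 2: 0xB9 = 10111001 (10xxxxxx ✓), payload 111001.
Concatenate: 00111111001 = 0x1F9 (11 bits → U+01F9).

U+01F9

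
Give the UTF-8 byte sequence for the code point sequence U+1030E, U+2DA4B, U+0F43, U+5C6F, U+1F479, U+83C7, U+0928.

F0 90 8C 8E F0 AD A9 8B E0 BD 83 E5 B1 AF F0 9F 91 B9 E8 8F 87 E0 A4 A8

U+1030E: 4-byte form → F0 90 8C 8E.
U+2DA4B: 4-byte form → F0 AD A9 8B.
U+0F43: 3-byte form → E0 BD 83.
U+5C6F: 3-byte form → E5 B1 AF.
U+1F479: 4-byte form → F0 9F 91 B9.
U+83C7: 3-byte form → E8 8F 87.
U+0928: 3-byte form → E0 A4 A8.
Concatenated (24 bytes): F0 90 8C 8E F0 AD A9 8B E0 BD 83 E5 B1 AF F0 9F 91 B9 E8 8F 87 E0 A4 A8.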